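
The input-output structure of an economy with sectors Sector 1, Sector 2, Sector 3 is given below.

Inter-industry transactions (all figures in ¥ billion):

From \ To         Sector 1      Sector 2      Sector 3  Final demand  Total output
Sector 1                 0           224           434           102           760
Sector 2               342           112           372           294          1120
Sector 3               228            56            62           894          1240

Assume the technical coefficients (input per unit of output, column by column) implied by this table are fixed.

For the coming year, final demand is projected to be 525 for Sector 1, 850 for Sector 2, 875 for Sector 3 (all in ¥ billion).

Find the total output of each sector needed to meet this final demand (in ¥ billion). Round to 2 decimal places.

Technical coefficients a_ij = z_ij / X_j:
  a_11 = 0/760 = 0.00, a_21 = 342/760 = 0.45, a_31 = 228/760 = 0.30
  a_12 = 224/1120 = 0.20, a_22 = 112/1120 = 0.10, a_32 = 56/1120 = 0.05
  a_13 = 434/1240 = 0.35, a_23 = 372/1240 = 0.30, a_33 = 62/1240 = 0.05
I − A =
  [   1.00    -0.20    -0.35]
  [  -0.45     0.90    -0.30]
  [  -0.30    -0.05     0.95]
Cofactors of I−A, C_ij = (−1)^(i+j)·(minor ij) (rows/columns in the sector order above):
  C_11 = (0.90)(0.95) − (-0.30)(-0.05) = 0.8400
  C_12 = −[(-0.45)(0.95) − (-0.30)(-0.30)] = 0.5175
  C_13 = (-0.45)(-0.05) − (0.90)(-0.30) = 0.2925
  C_21 = −[(-0.20)(0.95) − (-0.35)(-0.05)] = 0.2075
  C_22 = (1.00)(0.95) − (-0.35)(-0.30) = 0.8450
  C_23 = −[(1.00)(-0.05) − (-0.20)(-0.30)] = 0.1100
  C_31 = (-0.20)(-0.30) − (-0.35)(0.90) = 0.3750
  C_32 = −[(1.00)(-0.30) − (-0.35)(-0.45)] = 0.4575
  C_33 = (1.00)(0.90) − (-0.20)(-0.45) = 0.8100
det(I−A) = Σ_j (I−A)_1j·C_1j = (1.00)(0.8400) + (-0.20)(0.5175) + (-0.35)(0.2925) = 0.634125
adj(I−A) = Cᵀ =
  [ 0.8400   0.2075   0.3750]
  [ 0.5175   0.8450   0.4575]
  [ 0.2925   0.1100   0.8100]
(I − A)⁻¹ = adj(I−A) / det(I−A) ≈
  [   1.3247     0.3272     0.5914]
  [   0.8161     1.3325     0.7215]
  [   0.4613     0.1735     1.2774]
x = (I − A)⁻¹ d = adj(I−A)·d / det(I−A), with det(I−A) = 0.634125:
  x_1 = (0.8400·525 + 0.2075·850 + 0.3750·875) / 0.634125 = 945.50 / 0.634125 ≈ 1491.03
  x_2 = (0.5175·525 + 0.8450·850 + 0.4575·875) / 0.634125 = 1390.25 / 0.634125 ≈ 2192.39
  x_3 = (0.2925·525 + 0.1100·850 + 0.8100·875) / 0.634125 = 955.8125 / 0.634125 ≈ 1507.29

x_1 = 1491.03, x_2 = 2192.39, x_3 = 1507.29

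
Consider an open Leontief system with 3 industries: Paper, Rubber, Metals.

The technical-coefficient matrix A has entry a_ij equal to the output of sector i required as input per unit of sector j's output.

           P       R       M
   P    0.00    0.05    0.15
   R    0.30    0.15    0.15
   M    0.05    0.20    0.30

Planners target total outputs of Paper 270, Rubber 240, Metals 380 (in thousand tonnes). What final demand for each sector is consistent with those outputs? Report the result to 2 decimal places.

d_P = 201.00, d_R = 66.00, d_M = 204.50

I − A =
  [   1.00    -0.05    -0.15]
  [  -0.30     0.85    -0.15]
  [  -0.05    -0.20     0.70]
d = (I − A) x:
  d_P = (+1.00)·270 + (-0.05)·240 + (-0.15)·380 = 201.00
  d_R = (-0.30)·270 + (+0.85)·240 + (-0.15)·380 = 66.00
  d_M = (-0.05)·270 + (-0.20)·240 + (+0.70)·380 = 204.50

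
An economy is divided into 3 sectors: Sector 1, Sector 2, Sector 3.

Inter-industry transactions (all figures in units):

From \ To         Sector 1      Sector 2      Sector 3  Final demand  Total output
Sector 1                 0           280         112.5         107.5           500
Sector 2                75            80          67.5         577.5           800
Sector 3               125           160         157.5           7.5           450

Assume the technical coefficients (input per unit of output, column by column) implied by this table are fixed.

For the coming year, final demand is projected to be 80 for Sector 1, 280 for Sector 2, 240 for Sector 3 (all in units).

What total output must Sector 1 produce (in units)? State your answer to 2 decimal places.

x_1 = 425.00

Technical coefficients a_ij = z_ij / X_j:
  a_11 = 0/500 = 0.00, a_21 = 75/500 = 0.15, a_31 = 125/500 = 0.25
  a_12 = 280/800 = 0.35, a_22 = 80/800 = 0.10, a_32 = 160/800 = 0.20
  a_13 = 112.5/450 = 0.25, a_23 = 67.5/450 = 0.15, a_33 = 157.5/450 = 0.35
I − A =
  [   1.00    -0.35    -0.25]
  [  -0.15     0.90    -0.15]
  [  -0.25    -0.20     0.65]
Cofactors of I−A, C_ij = (−1)^(i+j)·(minor ij) (rows/columns in the sector order above):
  C_11 = (0.90)(0.65) − (-0.15)(-0.20) = 0.5550
  C_12 = −[(-0.15)(0.65) − (-0.15)(-0.25)] = 0.1350
  C_13 = (-0.15)(-0.20) − (0.90)(-0.25) = 0.2550
  C_21 = −[(-0.35)(0.65) − (-0.25)(-0.20)] = 0.2775
  C_22 = (1.00)(0.65) − (-0.25)(-0.25) = 0.5875
  C_23 = −[(1.00)(-0.20) − (-0.35)(-0.25)] = 0.2875
  C_31 = (-0.35)(-0.15) − (-0.25)(0.90) = 0.2775
  C_32 = −[(1.00)(-0.15) − (-0.25)(-0.15)] = 0.1875
  C_33 = (1.00)(0.90) − (-0.35)(-0.15) = 0.8475
det(I−A) = Σ_j (I−A)_1j·C_1j = (1.00)(0.5550) + (-0.35)(0.1350) + (-0.25)(0.2550) = 0.4440
adj(I−A) = Cᵀ =
  [ 0.5550   0.2775   0.2775]
  [ 0.1350   0.5875   0.1875]
  [ 0.2550   0.2875   0.8475]
(I − A)⁻¹ = adj(I−A) / det(I−A) ≈
  [   1.2500     0.6250     0.6250]
  [   0.3041     1.3232     0.4223]
  [   0.5743     0.6475     1.9088]
x = (I − A)⁻¹ d = adj(I−A)·d / det(I−A), with det(I−A) = 0.4440:
  x_1 = (0.5550·80 + 0.2775·280 + 0.2775·240) / 0.4440 = 188.70 / 0.4440 = 425.00
  x_2 = (0.1350·80 + 0.5875·280 + 0.1875·240) / 0.4440 = 220.30 / 0.4440 ≈ 496.17
  x_3 = (0.2550·80 + 0.2875·280 + 0.8475·240) / 0.4440 = 304.30 / 0.4440 ≈ 685.36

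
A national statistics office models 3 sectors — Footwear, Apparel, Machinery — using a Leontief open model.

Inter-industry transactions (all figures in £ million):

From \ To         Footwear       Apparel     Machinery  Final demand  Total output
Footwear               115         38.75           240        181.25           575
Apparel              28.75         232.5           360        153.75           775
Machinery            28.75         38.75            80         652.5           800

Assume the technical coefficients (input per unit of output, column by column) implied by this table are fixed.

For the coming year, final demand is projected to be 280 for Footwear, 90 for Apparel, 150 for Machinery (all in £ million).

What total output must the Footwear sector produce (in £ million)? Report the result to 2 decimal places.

Technical coefficients a_ij = z_ij / X_j:
  a_FF = 115/575 = 0.20, a_AF = 28.75/575 = 0.05, a_MF = 28.75/575 = 0.05
  a_FA = 38.75/775 = 0.05, a_AA = 232.5/775 = 0.30, a_MA = 38.75/775 = 0.05
  a_FM = 240/800 = 0.30, a_AM = 360/800 = 0.45, a_MM = 80/800 = 0.10
I − A =
  [   0.80    -0.05    -0.30]
  [  -0.05     0.70    -0.45]
  [  -0.05    -0.05     0.90]
Cofactors of I−A, C_ij = (−1)^(i+j)·(minor ij) (rows/columns in the sector order above):
  C_11 = (0.70)(0.90) − (-0.45)(-0.05) = 0.6075
  C_12 = −[(-0.05)(0.90) − (-0.45)(-0.05)] = 0.0675
  C_13 = (-0.05)(-0.05) − (0.70)(-0.05) = 0.0375
  C_21 = −[(-0.05)(0.90) − (-0.30)(-0.05)] = 0.0600
  C_22 = (0.80)(0.90) − (-0.30)(-0.05) = 0.7050
  C_23 = −[(0.80)(-0.05) − (-0.05)(-0.05)] = 0.0425
  C_31 = (-0.05)(-0.45) − (-0.30)(0.70) = 0.2325
  C_32 = −[(0.80)(-0.45) − (-0.30)(-0.05)] = 0.3750
  C_33 = (0.80)(0.70) − (-0.05)(-0.05) = 0.5575
det(I−A) = Σ_j (I−A)_1j·C_1j = (0.80)(0.6075) + (-0.05)(0.0675) + (-0.30)(0.0375) = 0.471375
adj(I−A) = Cᵀ =
  [ 0.6075   0.0600   0.2325]
  [ 0.0675   0.7050   0.3750]
  [ 0.0375   0.0425   0.5575]
(I − A)⁻¹ = adj(I−A) / det(I−A) ≈
  [   1.2888     0.1273     0.4932]
  [   0.1432     1.4956     0.7955]
  [   0.0796     0.0902     1.1827]
x = (I − A)⁻¹ d = adj(I−A)·d / det(I−A), with det(I−A) = 0.471375:
  x_F = (0.6075·280 + 0.0600·90 + 0.2325·150) / 0.471375 = 210.375 / 0.471375 ≈ 446.30
  x_A = (0.0675·280 + 0.7050·90 + 0.3750·150) / 0.471375 = 138.60 / 0.471375 ≈ 294.03
  x_M = (0.0375·280 + 0.0425·90 + 0.5575·150) / 0.471375 = 97.95 / 0.471375 ≈ 207.80

x_F = 446.30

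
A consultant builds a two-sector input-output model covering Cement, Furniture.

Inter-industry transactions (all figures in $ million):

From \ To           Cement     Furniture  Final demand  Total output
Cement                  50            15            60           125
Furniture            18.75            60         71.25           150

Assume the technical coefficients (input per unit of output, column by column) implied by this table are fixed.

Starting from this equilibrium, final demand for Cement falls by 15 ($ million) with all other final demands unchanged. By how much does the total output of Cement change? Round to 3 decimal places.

Δx_C = -26.087

Technical coefficients a_ij = z_ij / X_j:
  a_CC = 50/125 = 0.40, a_FC = 18.75/125 = 0.15
  a_CF = 15/150 = 0.10, a_FF = 60/150 = 0.40
I − A =
  [   0.60    -0.10]
  [  -0.15     0.60]
det(I−A) = (0.60)(0.60) − (-0.10)(-0.15) = 0.3450
adj(I−A) = [[0.60, 0.10], [0.15, 0.60]]
(I − A)⁻¹ = adj(I−A) / det(I−A) ≈
  [   1.7391     0.2899]
  [   0.4348     1.7391]
Δx = (I − A)⁻¹ Δd with Δd having -15 in the Cement component and 0 elsewhere.
So Δx_C = L_CC · (-15), where L_CC = adj(I−A)_CC / det(I−A) = 0.60 / 0.3450.
Δx_C = 0.60 × (-15) / 0.3450 = -9.00 / 0.3450 ≈ -26.087.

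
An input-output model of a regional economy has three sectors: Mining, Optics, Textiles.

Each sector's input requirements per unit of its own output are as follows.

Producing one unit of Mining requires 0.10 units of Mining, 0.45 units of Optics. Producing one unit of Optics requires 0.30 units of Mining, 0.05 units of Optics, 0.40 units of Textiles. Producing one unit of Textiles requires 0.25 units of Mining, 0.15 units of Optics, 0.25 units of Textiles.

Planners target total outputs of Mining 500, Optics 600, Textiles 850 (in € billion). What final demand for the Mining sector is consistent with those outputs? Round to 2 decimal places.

d_1 = 57.50

I − A =
  [   0.90    -0.30    -0.25]
  [  -0.45     0.95    -0.15]
  [   0.00    -0.40     0.75]
d = (I − A) x:
  d_1 = (+0.90)·500 + (-0.30)·600 + (-0.25)·850 = 57.50
  d_2 = (-0.45)·500 + (+0.95)·600 + (-0.15)·850 = 217.50
  d_3 = (+0.00)·500 + (-0.40)·600 + (+0.75)·850 = 397.50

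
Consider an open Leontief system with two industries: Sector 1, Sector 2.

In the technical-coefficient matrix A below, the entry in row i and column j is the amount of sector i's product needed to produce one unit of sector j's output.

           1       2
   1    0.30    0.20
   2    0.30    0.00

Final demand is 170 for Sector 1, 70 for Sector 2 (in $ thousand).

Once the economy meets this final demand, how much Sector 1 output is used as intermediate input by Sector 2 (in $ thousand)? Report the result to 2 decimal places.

z_12 = 31.25

I − A =
  [   0.70    -0.20]
  [  -0.30     1.00]
det(I−A) = (0.70)(1.00) − (-0.20)(-0.30) = 0.6400
adj(I−A) = [[1.00, 0.20], [0.30, 0.70]]
(I − A)⁻¹ = adj(I−A) / det(I−A) ≈
  [   1.5625     0.3125]
  [   0.4688     1.0938]
First solve x = (I − A)⁻¹ d = adj(I−A)·d / det(I−A); in particular x_2 = (0.30·170 + 0.70·70) / 0.6400 = 100.00 / 0.6400 = 156.2500.
Intermediate flow from 1 to 2: z_12 = a_12 · x_2 = 0.20 × 100.00 / 0.6400 = 20.00 / 0.6400 = 31.25.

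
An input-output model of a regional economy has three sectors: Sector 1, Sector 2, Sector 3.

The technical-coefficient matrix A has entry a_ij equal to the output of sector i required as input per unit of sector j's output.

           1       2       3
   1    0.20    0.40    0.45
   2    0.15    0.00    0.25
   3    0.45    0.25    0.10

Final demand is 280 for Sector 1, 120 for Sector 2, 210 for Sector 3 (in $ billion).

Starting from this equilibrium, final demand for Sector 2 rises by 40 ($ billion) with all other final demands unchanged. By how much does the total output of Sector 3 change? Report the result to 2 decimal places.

I − A =
  [   0.80    -0.40    -0.45]
  [  -0.15     1.00    -0.25]
  [  -0.45    -0.25     0.90]
Cofactors of I−A, C_ij = (−1)^(i+j)·(minor ij) (rows/columns in the sector order above):
  C_11 = (1.00)(0.90) − (-0.25)(-0.25) = 0.8375
  C_12 = −[(-0.15)(0.90) − (-0.25)(-0.45)] = 0.2475
  C_13 = (-0.15)(-0.25) − (1.00)(-0.45) = 0.4875
  C_21 = −[(-0.40)(0.90) − (-0.45)(-0.25)] = 0.4725
  C_22 = (0.80)(0.90) − (-0.45)(-0.45) = 0.5175
  C_23 = −[(0.80)(-0.25) − (-0.40)(-0.45)] = 0.3800
  C_31 = (-0.40)(-0.25) − (-0.45)(1.00) = 0.5500
  C_32 = −[(0.80)(-0.25) − (-0.45)(-0.15)] = 0.2675
  C_33 = (0.80)(1.00) − (-0.40)(-0.15) = 0.7400
det(I−A) = Σ_j (I−A)_1j·C_1j = (0.80)(0.8375) + (-0.40)(0.2475) + (-0.45)(0.4875) = 0.351625
adj(I−A) = Cᵀ =
  [ 0.8375   0.4725   0.5500]
  [ 0.2475   0.5175   0.2675]
  [ 0.4875   0.3800   0.7400]
(I − A)⁻¹ = adj(I−A) / det(I−A) ≈
  [   2.3818     1.3438     1.5642]
  [   0.7039     1.4717     0.7608]
  [   1.3864     1.0807     2.1045]
Δx = (I − A)⁻¹ Δd with Δd having +40 in the Sector 2 component and 0 elsewhere.
So Δx_3 = L_32 · (+40), where L_32 = adj(I−A)_32 / det(I−A) = 0.3800 / 0.351625.
Δx_3 = 0.3800 × (+40) / 0.351625 = 15.20 / 0.351625 ≈ 43.23.

Δx_3 = 43.23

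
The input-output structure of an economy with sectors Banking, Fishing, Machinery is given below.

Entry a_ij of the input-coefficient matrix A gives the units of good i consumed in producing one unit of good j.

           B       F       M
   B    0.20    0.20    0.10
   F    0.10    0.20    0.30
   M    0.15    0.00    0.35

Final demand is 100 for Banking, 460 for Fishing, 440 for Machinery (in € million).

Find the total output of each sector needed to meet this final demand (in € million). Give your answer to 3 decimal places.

I − A =
  [   0.80    -0.20    -0.10]
  [  -0.10     0.80    -0.30]
  [  -0.15     0.00     0.65]
Cofactors of I−A, C_ij = (−1)^(i+j)·(minor ij) (rows/columns in the sector order above):
  C_11 = (0.80)(0.65) − (-0.30)(0.00) = 0.5200
  C_12 = −[(-0.10)(0.65) − (-0.30)(-0.15)] = 0.1100
  C_13 = (-0.10)(0.00) − (0.80)(-0.15) = 0.1200
  C_21 = −[(-0.20)(0.65) − (-0.10)(0.00)] = 0.1300
  C_22 = (0.80)(0.65) − (-0.10)(-0.15) = 0.5050
  C_23 = −[(0.80)(0.00) − (-0.20)(-0.15)] = 0.0300
  C_31 = (-0.20)(-0.30) − (-0.10)(0.80) = 0.1400
  C_32 = −[(0.80)(-0.30) − (-0.10)(-0.10)] = 0.2500
  C_33 = (0.80)(0.80) − (-0.20)(-0.10) = 0.6200
det(I−A) = Σ_j (I−A)_1j·C_1j = (0.80)(0.5200) + (-0.20)(0.1100) + (-0.10)(0.1200) = 0.3820
adj(I−A) = Cᵀ =
  [ 0.5200   0.1300   0.1400]
  [ 0.1100   0.5050   0.2500]
  [ 0.1200   0.0300   0.6200]
(I − A)⁻¹ = adj(I−A) / det(I−A) ≈
  [   1.3613     0.3403     0.3665]
  [   0.2880     1.3220     0.6545]
  [   0.3141     0.0785     1.6230]
x = (I − A)⁻¹ d = adj(I−A)·d / det(I−A), with det(I−A) = 0.3820:
  x_B = (0.5200·100 + 0.1300·460 + 0.1400·440) / 0.3820 = 173.40 / 0.3820 ≈ 453.927
  x_F = (0.1100·100 + 0.5050·460 + 0.2500·440) / 0.3820 = 353.30 / 0.3820 ≈ 924.869
  x_M = (0.1200·100 + 0.0300·460 + 0.6200·440) / 0.3820 = 298.60 / 0.3820 ≈ 781.675

x_B = 453.927, x_F = 924.869, x_M = 781.675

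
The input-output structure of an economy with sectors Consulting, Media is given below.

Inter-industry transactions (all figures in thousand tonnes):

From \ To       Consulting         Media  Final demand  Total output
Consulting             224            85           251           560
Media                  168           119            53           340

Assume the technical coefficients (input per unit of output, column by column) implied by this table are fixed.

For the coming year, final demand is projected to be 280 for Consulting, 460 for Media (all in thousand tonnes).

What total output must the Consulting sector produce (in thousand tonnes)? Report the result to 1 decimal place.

x_1 = 942.9

Technical coefficients a_ij = z_ij / X_j:
  a_11 = 224/560 = 0.40, a_21 = 168/560 = 0.30
  a_12 = 85/340 = 0.25, a_22 = 119/340 = 0.35
I − A =
  [   0.60    -0.25]
  [  -0.30     0.65]
det(I−A) = (0.60)(0.65) − (-0.25)(-0.30) = 0.3150
adj(I−A) = [[0.65, 0.25], [0.30, 0.60]]
(I − A)⁻¹ = adj(I−A) / det(I−A) ≈
  [   2.0635     0.7937]
  [   0.9524     1.9048]
x = (I − A)⁻¹ d = adj(I−A)·d / det(I−A), with det(I−A) = 0.3150:
  x_1 = (0.65·280 + 0.25·460) / 0.3150 = 297.00 / 0.3150 ≈ 942.9
  x_2 = (0.30·280 + 0.60·460) / 0.3150 = 360.00 / 0.3150 ≈ 1142.9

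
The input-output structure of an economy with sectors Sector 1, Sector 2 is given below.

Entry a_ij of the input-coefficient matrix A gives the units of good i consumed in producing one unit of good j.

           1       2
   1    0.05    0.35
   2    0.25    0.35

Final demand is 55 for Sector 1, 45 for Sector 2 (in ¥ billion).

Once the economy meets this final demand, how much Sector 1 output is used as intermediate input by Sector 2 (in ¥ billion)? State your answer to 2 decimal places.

I − A =
  [   0.95    -0.35]
  [  -0.25     0.65]
det(I−A) = (0.95)(0.65) − (-0.35)(-0.25) = 0.5300
adj(I−A) = [[0.65, 0.35], [0.25, 0.95]]
(I − A)⁻¹ = adj(I−A) / det(I−A) ≈
  [   1.2264     0.6604]
  [   0.4717     1.7925]
First solve x = (I − A)⁻¹ d = adj(I−A)·d / det(I−A); in particular x_2 = (0.25·55 + 0.95·45) / 0.5300 = 56.50 / 0.5300 ≈ 106.6038.
Intermediate flow from 1 to 2: z_12 = a_12 · x_2 = 0.35 × 56.50 / 0.5300 = 19.775 / 0.5300 ≈ 37.31.

z_12 = 37.31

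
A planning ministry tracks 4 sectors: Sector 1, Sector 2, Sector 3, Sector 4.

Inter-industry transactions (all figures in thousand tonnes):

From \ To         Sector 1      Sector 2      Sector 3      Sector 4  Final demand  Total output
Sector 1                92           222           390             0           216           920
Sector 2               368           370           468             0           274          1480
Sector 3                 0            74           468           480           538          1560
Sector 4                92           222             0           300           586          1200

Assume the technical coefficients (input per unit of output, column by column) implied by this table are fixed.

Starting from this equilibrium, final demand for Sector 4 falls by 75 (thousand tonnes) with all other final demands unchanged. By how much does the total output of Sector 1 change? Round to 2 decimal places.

Technical coefficients a_ij = z_ij / X_j:
  a_11 = 92/920 = 0.10, a_21 = 368/920 = 0.40, a_31 = 0/920 = 0.00, a_41 = 92/920 = 0.10
  a_12 = 222/1480 = 0.15, a_22 = 370/1480 = 0.25, a_32 = 74/1480 = 0.05, a_42 = 222/1480 = 0.15
  a_13 = 390/1560 = 0.25, a_23 = 468/1560 = 0.30, a_33 = 468/1560 = 0.30, a_43 = 0/1560 = 0.00
  a_14 = 0/1200 = 0.00, a_24 = 0/1200 = 0.00, a_34 = 480/1200 = 0.40, a_44 = 300/1200 = 0.25
I − A =
  [   0.90    -0.15    -0.25     0.00]
  [  -0.40     0.75    -0.30     0.00]
  [   0.00    -0.05     0.70    -0.40]
  [  -0.10    -0.15     0.00     0.75]
Compute the cofactors C_ij = (−1)^(i+j)·(3×3 minor ij) of I−A; the adjugate is their transpose:
adj(I−A) = Cᵀ =
  [ 0.364500   0.103125   0.174375   0.093000]
  [ 0.222000   0.462500   0.277500   0.148000]
  [ 0.069000   0.093750   0.461250   0.246000]
  [ 0.093000   0.106250   0.078750   0.412000]
det(I−A) = Σ_j (I−A)_1j·C_1j = (0.90)(0.364500) + (-0.15)(0.222000) + (-0.25)(0.069000) + (0.00)(0.093000) = 0.2775
(I − A)⁻¹ = adj(I−A) / det(I−A) ≈
  [   1.3135     0.3716     0.6284     0.3351]
  [   0.8000     1.6667     1.0000     0.5333]
  [   0.2486     0.3378     1.6622     0.8865]
  [   0.3351     0.3829     0.2838     1.4847]
Δx = (I − A)⁻¹ Δd with Δd having -75 in the Sector 4 component and 0 elsewhere.
So Δx_1 = L_14 · (-75), where L_14 = adj(I−A)_14 / det(I−A) = 0.093000 / 0.2775.
Δx_1 = 0.093000 × (-75) / 0.2775 = -6.975 / 0.2775 ≈ -25.14.

Δx_1 = -25.14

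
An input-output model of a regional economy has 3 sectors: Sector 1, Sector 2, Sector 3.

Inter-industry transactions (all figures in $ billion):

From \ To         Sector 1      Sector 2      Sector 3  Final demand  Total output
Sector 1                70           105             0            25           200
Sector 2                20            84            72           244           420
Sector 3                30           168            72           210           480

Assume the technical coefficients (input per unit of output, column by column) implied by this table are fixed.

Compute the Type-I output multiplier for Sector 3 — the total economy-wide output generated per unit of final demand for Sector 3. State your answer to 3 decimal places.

m_3 = 1.675

Technical coefficients a_ij = z_ij / X_j:
  a_11 = 70/200 = 0.35, a_21 = 20/200 = 0.10, a_31 = 30/200 = 0.15
  a_12 = 105/420 = 0.25, a_22 = 84/420 = 0.20, a_32 = 168/420 = 0.40
  a_13 = 0/480 = 0.00, a_23 = 72/480 = 0.15, a_33 = 72/480 = 0.15
I − A =
  [   0.65    -0.25     0.00]
  [  -0.10     0.80    -0.15]
  [  -0.15    -0.40     0.85]
Cofactors of I−A, C_ij = (−1)^(i+j)·(minor ij) (rows/columns in the sector order above):
  C_11 = (0.80)(0.85) − (-0.15)(-0.40) = 0.6200
  C_12 = −[(-0.10)(0.85) − (-0.15)(-0.15)] = 0.1075
  C_13 = (-0.10)(-0.40) − (0.80)(-0.15) = 0.1600
  C_21 = −[(-0.25)(0.85) − (0.00)(-0.40)] = 0.2125
  C_22 = (0.65)(0.85) − (0.00)(-0.15) = 0.5525
  C_23 = −[(0.65)(-0.40) − (-0.25)(-0.15)] = 0.2975
  C_31 = (-0.25)(-0.15) − (0.00)(0.80) = 0.0375
  C_32 = −[(0.65)(-0.15) − (0.00)(-0.10)] = 0.0975
  C_33 = (0.65)(0.80) − (-0.25)(-0.10) = 0.4950
det(I−A) = Σ_j (I−A)_1j·C_1j = (0.65)(0.6200) + (-0.25)(0.1075) + (0.00)(0.1600) = 0.376125
adj(I−A) = Cᵀ =
  [ 0.6200   0.2125   0.0375]
  [ 0.1075   0.5525   0.0975]
  [ 0.1600   0.2975   0.4950]
(I − A)⁻¹ = adj(I−A) / det(I−A) ≈
  [   1.6484     0.5650     0.0997]
  [   0.2858     1.4689     0.2592]
  [   0.4254     0.7910     1.3161]
The output multiplier for sector j is the column-j sum of the Leontief inverse (I − A)⁻¹ = adj(I−A) / det(I−A).
Column 3 of adj(I−A): (0.0375, 0.0975, 0.4950); det(I−A) = 0.376125.
m_3 = (0.0375 + 0.0975 + 0.4950) / 0.376125 = 0.63 / 0.376125 ≈ 1.675.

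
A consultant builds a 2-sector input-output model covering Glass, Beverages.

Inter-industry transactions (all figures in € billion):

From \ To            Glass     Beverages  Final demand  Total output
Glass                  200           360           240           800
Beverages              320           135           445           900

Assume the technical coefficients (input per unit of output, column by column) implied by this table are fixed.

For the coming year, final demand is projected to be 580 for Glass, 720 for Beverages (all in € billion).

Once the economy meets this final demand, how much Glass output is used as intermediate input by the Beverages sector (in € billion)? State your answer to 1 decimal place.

Technical coefficients a_ij = z_ij / X_j:
  a_GG = 200/800 = 0.25, a_BG = 320/800 = 0.40
  a_GB = 360/900 = 0.40, a_BB = 135/900 = 0.15
I − A =
  [   0.75    -0.40]
  [  -0.40     0.85]
det(I−A) = (0.75)(0.85) − (-0.40)(-0.40) = 0.4775
adj(I−A) = [[0.85, 0.40], [0.40, 0.75]]
(I − A)⁻¹ = adj(I−A) / det(I−A) ≈
  [   1.7801     0.8377]
  [   0.8377     1.5707]
First solve x = (I − A)⁻¹ d = adj(I−A)·d / det(I−A); in particular x_B = (0.40·580 + 0.75·720) / 0.4775 = 772.00 / 0.4775 ≈ 1616.754.
Intermediate flow from G to B: z_GB = a_GB · x_B = 0.40 × 772.00 / 0.4775 = 308.80 / 0.4775 ≈ 646.7.

z_GB = 646.7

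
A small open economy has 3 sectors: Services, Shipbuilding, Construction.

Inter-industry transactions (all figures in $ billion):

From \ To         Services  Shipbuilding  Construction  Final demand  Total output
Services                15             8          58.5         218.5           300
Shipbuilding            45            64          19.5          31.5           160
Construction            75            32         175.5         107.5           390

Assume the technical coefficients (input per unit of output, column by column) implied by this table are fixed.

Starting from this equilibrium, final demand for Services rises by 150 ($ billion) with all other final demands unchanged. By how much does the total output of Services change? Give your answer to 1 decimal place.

Δx_1 = 176.3

Technical coefficients a_ij = z_ij / X_j:
  a_11 = 15/300 = 0.05, a_21 = 45/300 = 0.15, a_31 = 75/300 = 0.25
  a_12 = 8/160 = 0.05, a_22 = 64/160 = 0.40, a_32 = 32/160 = 0.20
  a_13 = 58.5/390 = 0.15, a_23 = 19.5/390 = 0.05, a_33 = 175.5/390 = 0.45
I − A =
  [   0.95    -0.05    -0.15]
  [  -0.15     0.60    -0.05]
  [  -0.25    -0.20     0.55]
Cofactors of I−A, C_ij = (−1)^(i+j)·(minor ij) (rows/columns in the sector order above):
  C_11 = (0.60)(0.55) − (-0.05)(-0.20) = 0.3200
  C_12 = −[(-0.15)(0.55) − (-0.05)(-0.25)] = 0.0950
  C_13 = (-0.15)(-0.20) − (0.60)(-0.25) = 0.1800
  C_21 = −[(-0.05)(0.55) − (-0.15)(-0.20)] = 0.0575
  C_22 = (0.95)(0.55) − (-0.15)(-0.25) = 0.4850
  C_23 = −[(0.95)(-0.20) − (-0.05)(-0.25)] = 0.2025
  C_31 = (-0.05)(-0.05) − (-0.15)(0.60) = 0.0925
  C_32 = −[(0.95)(-0.05) − (-0.15)(-0.15)] = 0.0700
  C_33 = (0.95)(0.60) − (-0.05)(-0.15) = 0.5625
det(I−A) = Σ_j (I−A)_1j·C_1j = (0.95)(0.3200) + (-0.05)(0.0950) + (-0.15)(0.1800) = 0.27225
adj(I−A) = Cᵀ =
  [ 0.3200   0.0575   0.0925]
  [ 0.0950   0.4850   0.0700]
  [ 0.1800   0.2025   0.5625]
(I − A)⁻¹ = adj(I−A) / det(I−A) ≈
  [   1.1754     0.2112     0.3398]
  [   0.3489     1.7815     0.2571]
  [   0.6612     0.7438     2.0661]
Δx = (I − A)⁻¹ Δd with Δd having +150 in the Services component and 0 elsewhere.
So Δx_1 = L_11 · (+150), where L_11 = adj(I−A)_11 / det(I−A) = 0.3200 / 0.27225.
Δx_1 = 0.3200 × (+150) / 0.27225 = 48.00 / 0.27225 ≈ 176.3.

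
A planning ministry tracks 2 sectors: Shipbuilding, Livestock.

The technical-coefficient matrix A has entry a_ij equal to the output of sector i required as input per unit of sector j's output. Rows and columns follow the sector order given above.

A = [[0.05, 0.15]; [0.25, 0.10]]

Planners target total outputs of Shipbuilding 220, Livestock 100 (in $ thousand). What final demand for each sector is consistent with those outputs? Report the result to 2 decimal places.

d_1 = 194.00, d_2 = 35.00

I − A =
  [   0.95    -0.15]
  [  -0.25     0.90]
d = (I − A) x:
  d_1 = (+0.95)·220 + (-0.15)·100 = 194.00
  d_2 = (-0.25)·220 + (+0.90)·100 = 35.00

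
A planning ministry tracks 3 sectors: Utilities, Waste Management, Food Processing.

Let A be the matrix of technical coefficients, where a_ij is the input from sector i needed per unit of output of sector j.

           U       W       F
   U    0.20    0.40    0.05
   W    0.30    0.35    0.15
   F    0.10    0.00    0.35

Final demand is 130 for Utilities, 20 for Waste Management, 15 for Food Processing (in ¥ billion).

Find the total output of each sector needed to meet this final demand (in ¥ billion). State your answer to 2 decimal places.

x_U = 245.31, x_W = 158.03, x_F = 60.82

I − A =
  [   0.80    -0.40    -0.05]
  [  -0.30     0.65    -0.15]
  [  -0.10     0.00     0.65]
Cofactors of I−A, C_ij = (−1)^(i+j)·(minor ij) (rows/columns in the sector order above):
  C_11 = (0.65)(0.65) − (-0.15)(0.00) = 0.4225
  C_12 = −[(-0.30)(0.65) − (-0.15)(-0.10)] = 0.2100
  C_13 = (-0.30)(0.00) − (0.65)(-0.10) = 0.0650
  C_21 = −[(-0.40)(0.65) − (-0.05)(0.00)] = 0.2600
  C_22 = (0.80)(0.65) − (-0.05)(-0.10) = 0.5150
  C_23 = −[(0.80)(0.00) − (-0.40)(-0.10)] = 0.0400
  C_31 = (-0.40)(-0.15) − (-0.05)(0.65) = 0.0925
  C_32 = −[(0.80)(-0.15) − (-0.05)(-0.30)] = 0.1350
  C_33 = (0.80)(0.65) − (-0.40)(-0.30) = 0.4000
det(I−A) = Σ_j (I−A)_1j·C_1j = (0.80)(0.4225) + (-0.40)(0.2100) + (-0.05)(0.0650) = 0.25075
adj(I−A) = Cᵀ =
  [ 0.4225   0.2600   0.0925]
  [ 0.2100   0.5150   0.1350]
  [ 0.0650   0.0400   0.4000]
(I − A)⁻¹ = adj(I−A) / det(I−A) ≈
  [   1.6849     1.0369     0.3689]
  [   0.8375     2.0538     0.5384]
  [   0.2592     0.1595     1.5952]
x = (I − A)⁻¹ d = adj(I−A)·d / det(I−A), with det(I−A) = 0.25075:
  x_U = (0.4225·130 + 0.2600·20 + 0.0925·15) / 0.25075 = 61.5125 / 0.25075 ≈ 245.31
  x_W = (0.2100·130 + 0.5150·20 + 0.1350·15) / 0.25075 = 39.625 / 0.25075 ≈ 158.03
  x_F = (0.0650·130 + 0.0400·20 + 0.4000·15) / 0.25075 = 15.25 / 0.25075 ≈ 60.82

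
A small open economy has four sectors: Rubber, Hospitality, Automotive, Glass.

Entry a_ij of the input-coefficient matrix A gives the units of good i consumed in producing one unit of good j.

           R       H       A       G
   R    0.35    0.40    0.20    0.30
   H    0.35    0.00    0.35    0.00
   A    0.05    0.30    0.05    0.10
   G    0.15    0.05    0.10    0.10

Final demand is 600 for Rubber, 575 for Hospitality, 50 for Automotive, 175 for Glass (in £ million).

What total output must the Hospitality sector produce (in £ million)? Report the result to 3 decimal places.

I − A =
  [   0.65    -0.40    -0.20    -0.30]
  [  -0.35     1.00    -0.35     0.00]
  [  -0.05    -0.30     0.95    -0.10]
  [  -0.15    -0.05    -0.10     0.90]
Compute the cofactors C_ij = (−1)^(i+j)·(3×3 minor ij) of I−A; the adjugate is their transpose:
adj(I−A) = Cᵀ =
  [ 0.748750   0.416250   0.341250   0.287500]
  [ 0.316750   0.493000   0.262500   0.134750]
  [ 0.156250   0.190000   0.408750   0.097500]
  [ 0.159750   0.117875   0.116875   0.378250]
det(I−A) = Σ_j (I−A)_1j·C_1j = (0.65)(0.748750) + (-0.40)(0.316750) + (-0.20)(0.156250) + (-0.30)(0.159750) = 0.2808125
(I − A)⁻¹ = adj(I−A) / det(I−A) ≈
  [   2.6664     1.4823     1.2152     1.0238]
  [   1.1280     1.7556     0.9348     0.4799]
  [   0.5564     0.6766     1.4556     0.3472]
  [   0.5689     0.4198     0.4162     1.3470]
x = (I − A)⁻¹ d = adj(I−A)·d / det(I−A), with det(I−A) = 0.2808125:
  x_R = (0.748750·600 + 0.416250·575 + 0.341250·50 + 0.287500·175) / 0.2808125 = 755.96875 / 0.2808125 ≈ 2692.077
  x_H = (0.316750·600 + 0.493000·575 + 0.262500·50 + 0.134750·175) / 0.2808125 = 510.23125 / 0.2808125 ≈ 1816.982
  x_A = (0.156250·600 + 0.190000·575 + 0.408750·50 + 0.097500·175) / 0.2808125 = 240.50 / 0.2808125 ≈ 856.443
  x_G = (0.159750·600 + 0.117875·575 + 0.116875·50 + 0.378250·175) / 0.2808125 = 235.665625 / 0.2808125 ≈ 839.228

x_H = 1816.982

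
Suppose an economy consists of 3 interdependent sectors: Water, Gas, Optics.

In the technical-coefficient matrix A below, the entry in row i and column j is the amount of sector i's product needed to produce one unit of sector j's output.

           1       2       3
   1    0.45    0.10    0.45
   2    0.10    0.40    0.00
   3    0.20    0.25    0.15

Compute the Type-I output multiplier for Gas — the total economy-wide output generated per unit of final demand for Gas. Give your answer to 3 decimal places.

I − A =
  [   0.55    -0.10    -0.45]
  [  -0.10     0.60     0.00]
  [  -0.20    -0.25     0.85]
Cofactors of I−A, C_ij = (−1)^(i+j)·(minor ij) (rows/columns in the sector order above):
  C_11 = (0.60)(0.85) − (0.00)(-0.25) = 0.5100
  C_12 = −[(-0.10)(0.85) − (0.00)(-0.20)] = 0.0850
  C_13 = (-0.10)(-0.25) − (0.60)(-0.20) = 0.1450
  C_21 = −[(-0.10)(0.85) − (-0.45)(-0.25)] = 0.1975
  C_22 = (0.55)(0.85) − (-0.45)(-0.20) = 0.3775
  C_23 = −[(0.55)(-0.25) − (-0.10)(-0.20)] = 0.1575
  C_31 = (-0.10)(0.00) − (-0.45)(0.60) = 0.2700
  C_32 = −[(0.55)(0.00) − (-0.45)(-0.10)] = 0.0450
  C_33 = (0.55)(0.60) − (-0.10)(-0.10) = 0.3200
det(I−A) = Σ_j (I−A)_1j·C_1j = (0.55)(0.5100) + (-0.10)(0.0850) + (-0.45)(0.1450) = 0.20675
adj(I−A) = Cᵀ =
  [ 0.5100   0.1975   0.2700]
  [ 0.0850   0.3775   0.0450]
  [ 0.1450   0.1575   0.3200]
(I − A)⁻¹ = adj(I−A) / det(I−A) ≈
  [   2.4667     0.9553     1.3059]
  [   0.4111     1.8259     0.2177]
  [   0.7013     0.7618     1.5478]
The output multiplier for sector j is the column-j sum of the Leontief inverse (I − A)⁻¹ = adj(I−A) / det(I−A).
Column 2 of adj(I−A): (0.1975, 0.3775, 0.1575); det(I−A) = 0.20675.
m_2 = (0.1975 + 0.3775 + 0.1575) / 0.20675 = 0.7325 / 0.20675 ≈ 3.543.

m_2 = 3.543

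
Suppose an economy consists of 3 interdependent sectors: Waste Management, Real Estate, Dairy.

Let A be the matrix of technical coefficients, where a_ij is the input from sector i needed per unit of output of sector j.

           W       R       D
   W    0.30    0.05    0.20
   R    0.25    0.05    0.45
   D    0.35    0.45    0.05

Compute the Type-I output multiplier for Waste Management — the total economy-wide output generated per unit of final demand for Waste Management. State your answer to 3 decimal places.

I − A =
  [   0.70    -0.05    -0.20]
  [  -0.25     0.95    -0.45]
  [  -0.35    -0.45     0.95]
Cofactors of I−A, C_ij = (−1)^(i+j)·(minor ij) (rows/columns in the sector order above):
  C_11 = (0.95)(0.95) − (-0.45)(-0.45) = 0.7000
  C_12 = −[(-0.25)(0.95) − (-0.45)(-0.35)] = 0.3950
  C_13 = (-0.25)(-0.45) − (0.95)(-0.35) = 0.4450
  C_21 = −[(-0.05)(0.95) − (-0.20)(-0.45)] = 0.1375
  C_22 = (0.70)(0.95) − (-0.20)(-0.35) = 0.5950
  C_23 = −[(0.70)(-0.45) − (-0.05)(-0.35)] = 0.3325
  C_31 = (-0.05)(-0.45) − (-0.20)(0.95) = 0.2125
  C_32 = −[(0.70)(-0.45) − (-0.20)(-0.25)] = 0.3650
  C_33 = (0.70)(0.95) − (-0.05)(-0.25) = 0.6525
det(I−A) = Σ_j (I−A)_1j·C_1j = (0.70)(0.7000) + (-0.05)(0.3950) + (-0.20)(0.4450) = 0.38125
adj(I−A) = Cᵀ =
  [ 0.7000   0.1375   0.2125]
  [ 0.3950   0.5950   0.3650]
  [ 0.4450   0.3325   0.6525]
(I − A)⁻¹ = adj(I−A) / det(I−A) ≈
  [   1.8361     0.3607     0.5574]
  [   1.0361     1.5607     0.9574]
  [   1.1672     0.8721     1.7115]
The output multiplier for sector j is the column-j sum of the Leontief inverse (I − A)⁻¹ = adj(I−A) / det(I−A).
Column W of adj(I−A): (0.7000, 0.3950, 0.4450); det(I−A) = 0.38125.
m_W = (0.7000 + 0.3950 + 0.4450) / 0.38125 = 1.54 / 0.38125 ≈ 4.039.

m_W = 4.039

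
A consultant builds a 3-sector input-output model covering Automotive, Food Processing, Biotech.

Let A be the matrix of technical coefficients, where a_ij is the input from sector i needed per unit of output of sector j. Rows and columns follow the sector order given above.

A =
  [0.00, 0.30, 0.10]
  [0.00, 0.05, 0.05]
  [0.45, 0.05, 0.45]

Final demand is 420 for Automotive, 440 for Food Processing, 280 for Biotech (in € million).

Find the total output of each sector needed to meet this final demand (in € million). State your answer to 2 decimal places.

x_1 = 688.63, x_2 = 522.10, x_3 = 1119.98

I − A =
  [   1.00    -0.30    -0.10]
  [   0.00     0.95    -0.05]
  [  -0.45    -0.05     0.55]
Cofactors of I−A, C_ij = (−1)^(i+j)·(minor ij) (rows/columns in the sector order above):
  C_11 = (0.95)(0.55) − (-0.05)(-0.05) = 0.5200
  C_12 = −[(0.00)(0.55) − (-0.05)(-0.45)] = 0.0225
  C_13 = (0.00)(-0.05) − (0.95)(-0.45) = 0.4275
  C_21 = −[(-0.30)(0.55) − (-0.10)(-0.05)] = 0.1700
  C_22 = (1.00)(0.55) − (-0.10)(-0.45) = 0.5050
  C_23 = −[(1.00)(-0.05) − (-0.30)(-0.45)] = 0.1850
  C_31 = (-0.30)(-0.05) − (-0.10)(0.95) = 0.1100
  C_32 = −[(1.00)(-0.05) − (-0.10)(0.00)] = 0.0500
  C_33 = (1.00)(0.95) − (-0.30)(0.00) = 0.9500
det(I−A) = Σ_j (I−A)_1j·C_1j = (1.00)(0.5200) + (-0.30)(0.0225) + (-0.10)(0.4275) = 0.4705
adj(I−A) = Cᵀ =
  [ 0.5200   0.1700   0.1100]
  [ 0.0225   0.5050   0.0500]
  [ 0.4275   0.1850   0.9500]
(I − A)⁻¹ = adj(I−A) / det(I−A) ≈
  [   1.1052     0.3613     0.2338]
  [   0.0478     1.0733     0.1063]
  [   0.9086     0.3932     2.0191]
x = (I − A)⁻¹ d = adj(I−A)·d / det(I−A), with det(I−A) = 0.4705:
  x_1 = (0.5200·420 + 0.1700·440 + 0.1100·280) / 0.4705 = 324.00 / 0.4705 ≈ 688.63
  x_2 = (0.0225·420 + 0.5050·440 + 0.0500·280) / 0.4705 = 245.65 / 0.4705 ≈ 522.10
  x_3 = (0.4275·420 + 0.1850·440 + 0.9500·280) / 0.4705 = 526.95 / 0.4705 ≈ 1119.98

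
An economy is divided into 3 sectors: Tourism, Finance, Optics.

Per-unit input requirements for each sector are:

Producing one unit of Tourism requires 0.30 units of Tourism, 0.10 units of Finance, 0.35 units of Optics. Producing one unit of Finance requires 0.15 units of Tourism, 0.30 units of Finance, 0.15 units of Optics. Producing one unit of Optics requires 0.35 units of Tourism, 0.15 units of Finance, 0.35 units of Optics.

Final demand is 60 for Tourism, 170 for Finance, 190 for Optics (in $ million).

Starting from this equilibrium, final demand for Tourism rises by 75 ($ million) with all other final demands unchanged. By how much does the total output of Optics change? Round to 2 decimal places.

I − A =
  [   0.70    -0.15    -0.35]
  [  -0.10     0.70    -0.15]
  [  -0.35    -0.15     0.65]
Cofactors of I−A, C_ij = (−1)^(i+j)·(minor ij) (rows/columns in the sector order above):
  C_11 = (0.70)(0.65) − (-0.15)(-0.15) = 0.4325
  C_12 = −[(-0.10)(0.65) − (-0.15)(-0.35)] = 0.1175
  C_13 = (-0.10)(-0.15) − (0.70)(-0.35) = 0.2600
  C_21 = −[(-0.15)(0.65) − (-0.35)(-0.15)] = 0.1500
  C_22 = (0.70)(0.65) − (-0.35)(-0.35) = 0.3325
  C_23 = −[(0.70)(-0.15) − (-0.15)(-0.35)] = 0.1575
  C_31 = (-0.15)(-0.15) − (-0.35)(0.70) = 0.2675
  C_32 = −[(0.70)(-0.15) − (-0.35)(-0.10)] = 0.1400
  C_33 = (0.70)(0.70) − (-0.15)(-0.10) = 0.4750
det(I−A) = Σ_j (I−A)_1j·C_1j = (0.70)(0.4325) + (-0.15)(0.1175) + (-0.35)(0.2600) = 0.194125
adj(I−A) = Cᵀ =
  [ 0.4325   0.1500   0.2675]
  [ 0.1175   0.3325   0.1400]
  [ 0.2600   0.1575   0.4750]
(I − A)⁻¹ = adj(I−A) / det(I−A) ≈
  [   2.2279     0.7727     1.3780]
  [   0.6053     1.7128     0.7212]
  [   1.3393     0.8113     2.4469]
Δx = (I − A)⁻¹ Δd with Δd having +75 in the Tourism component and 0 elsewhere.
So Δx_3 = L_31 · (+75), where L_31 = adj(I−A)_31 / det(I−A) = 0.2600 / 0.194125.
Δx_3 = 0.2600 × (+75) / 0.194125 = 19.50 / 0.194125 ≈ 100.45.

Δx_3 = 100.45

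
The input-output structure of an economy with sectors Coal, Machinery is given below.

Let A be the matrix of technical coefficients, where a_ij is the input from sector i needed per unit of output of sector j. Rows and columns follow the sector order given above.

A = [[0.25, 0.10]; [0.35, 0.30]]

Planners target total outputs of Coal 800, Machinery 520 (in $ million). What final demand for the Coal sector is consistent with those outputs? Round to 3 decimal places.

d_C = 548.000

I − A =
  [   0.75    -0.10]
  [  -0.35     0.70]
d = (I − A) x:
  d_C = (+0.75)·800 + (-0.10)·520 = 548.000
  d_M = (-0.35)·800 + (+0.70)·520 = 84.000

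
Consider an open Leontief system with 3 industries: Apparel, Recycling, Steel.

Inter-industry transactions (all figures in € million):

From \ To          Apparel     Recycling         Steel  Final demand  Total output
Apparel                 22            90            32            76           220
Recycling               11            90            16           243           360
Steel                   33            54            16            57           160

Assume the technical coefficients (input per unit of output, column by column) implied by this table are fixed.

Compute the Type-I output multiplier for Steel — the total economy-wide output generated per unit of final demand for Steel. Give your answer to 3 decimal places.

m_3 = 1.689

Technical coefficients a_ij = z_ij / X_j:
  a_11 = 22/220 = 0.10, a_21 = 11/220 = 0.05, a_31 = 33/220 = 0.15
  a_12 = 90/360 = 0.25, a_22 = 90/360 = 0.25, a_32 = 54/360 = 0.15
  a_13 = 32/160 = 0.20, a_23 = 16/160 = 0.10, a_33 = 16/160 = 0.10
I − A =
  [   0.90    -0.25    -0.20]
  [  -0.05     0.75    -0.10]
  [  -0.15    -0.15     0.90]
Cofactors of I−A, C_ij = (−1)^(i+j)·(minor ij) (rows/columns in the sector order above):
  C_11 = (0.75)(0.90) − (-0.10)(-0.15) = 0.6600
  C_12 = −[(-0.05)(0.90) − (-0.10)(-0.15)] = 0.0600
  C_13 = (-0.05)(-0.15) − (0.75)(-0.15) = 0.1200
  C_21 = −[(-0.25)(0.90) − (-0.20)(-0.15)] = 0.2550
  C_22 = (0.90)(0.90) − (-0.20)(-0.15) = 0.7800
  C_23 = −[(0.90)(-0.15) − (-0.25)(-0.15)] = 0.1725
  C_31 = (-0.25)(-0.10) − (-0.20)(0.75) = 0.1750
  C_32 = −[(0.90)(-0.10) − (-0.20)(-0.05)] = 0.1000
  C_33 = (0.90)(0.75) − (-0.25)(-0.05) = 0.6625
det(I−A) = Σ_j (I−A)_1j·C_1j = (0.90)(0.6600) + (-0.25)(0.0600) + (-0.20)(0.1200) = 0.5550
adj(I−A) = Cᵀ =
  [ 0.6600   0.2550   0.1750]
  [ 0.0600   0.7800   0.1000]
  [ 0.1200   0.1725   0.6625]
(I − A)⁻¹ = adj(I−A) / det(I−A) ≈
  [   1.1892     0.4595     0.3153]
  [   0.1081     1.4054     0.1802]
  [   0.2162     0.3108     1.1937]
The output multiplier for sector j is the column-j sum of the Leontief inverse (I − A)⁻¹ = adj(I−A) / det(I−A).
Column 3 of adj(I−A): (0.1750, 0.1000, 0.6625); det(I−A) = 0.5550.
m_3 = (0.1750 + 0.1000 + 0.6625) / 0.5550 = 0.9375 / 0.5550 ≈ 1.689.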